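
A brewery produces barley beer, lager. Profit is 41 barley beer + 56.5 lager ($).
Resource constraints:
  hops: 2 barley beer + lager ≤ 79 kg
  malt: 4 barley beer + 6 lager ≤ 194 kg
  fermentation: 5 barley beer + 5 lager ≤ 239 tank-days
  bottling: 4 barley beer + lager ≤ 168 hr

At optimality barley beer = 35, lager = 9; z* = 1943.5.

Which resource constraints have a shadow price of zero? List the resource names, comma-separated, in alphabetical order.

hops: 79/79 (binding)
malt: 194/194 (binding)
fermentation: 220/239 (slack 19)
bottling: 149/168 (slack 19)
By complementary slackness, a constraint with positive slack has shadow price 0 → bottling, fermentation.

bottling, fermentation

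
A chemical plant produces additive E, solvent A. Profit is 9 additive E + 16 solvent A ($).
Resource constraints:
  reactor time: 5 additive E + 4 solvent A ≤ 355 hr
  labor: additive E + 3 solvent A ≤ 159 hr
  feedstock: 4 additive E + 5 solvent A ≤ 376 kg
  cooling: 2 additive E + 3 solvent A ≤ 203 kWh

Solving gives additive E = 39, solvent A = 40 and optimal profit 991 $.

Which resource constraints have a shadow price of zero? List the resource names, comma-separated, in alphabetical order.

reactor time: 355/355 (binding)
labor: 159/159 (binding)
feedstock: 356/376 (slack 20)
cooling: 198/203 (slack 5)
By complementary slackness, a constraint with positive slack has shadow price 0 → cooling, feedstock.

cooling, feedstock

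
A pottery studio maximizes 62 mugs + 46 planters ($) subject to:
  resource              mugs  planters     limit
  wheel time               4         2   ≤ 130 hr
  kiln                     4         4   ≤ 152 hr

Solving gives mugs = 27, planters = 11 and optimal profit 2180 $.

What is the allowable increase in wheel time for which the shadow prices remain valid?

Binding constraints: wheel time, kiln. The basis is B = [[4,2],[4,4]] with det 8.
Per unit increase in wheel time, x* moves by d = (0.5, -0.5).
The basis stays optimal until planters reaches 0; allowable increase = 22 hr.

22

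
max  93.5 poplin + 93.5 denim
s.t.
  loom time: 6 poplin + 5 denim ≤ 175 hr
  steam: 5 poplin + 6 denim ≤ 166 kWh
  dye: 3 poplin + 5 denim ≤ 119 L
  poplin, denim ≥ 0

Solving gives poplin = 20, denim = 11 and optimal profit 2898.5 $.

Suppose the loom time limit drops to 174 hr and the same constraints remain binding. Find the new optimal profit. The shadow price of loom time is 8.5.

Δb = -1, so new z* = 2898.5 + (8.5)·(-1) = 2898.5 − 8.5 = 2890.

2890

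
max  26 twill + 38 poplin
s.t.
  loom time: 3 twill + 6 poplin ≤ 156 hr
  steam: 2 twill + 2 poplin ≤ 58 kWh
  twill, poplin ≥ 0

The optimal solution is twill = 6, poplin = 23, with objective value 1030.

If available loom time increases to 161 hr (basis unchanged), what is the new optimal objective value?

1050

Check each constraint at x*: loom time 156/156 (tight); steam 58/58 (tight).
From A_Bᵀ y = c: 3·y_loom time + 2·y_steam = 26; 6·y_loom time + 2·y_steam = 38.
Solving: y_loom time = 4, y_steam = 7.
Δz = y_loom time·Δb = 4 × (5) = 20, so new z* = 1030 + 20 = 1050.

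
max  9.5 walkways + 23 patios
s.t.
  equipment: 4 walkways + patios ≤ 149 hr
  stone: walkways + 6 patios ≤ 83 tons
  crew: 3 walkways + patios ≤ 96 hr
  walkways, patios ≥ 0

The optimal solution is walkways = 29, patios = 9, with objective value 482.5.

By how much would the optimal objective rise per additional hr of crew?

Check each constraint at x*: equipment 125/149 (slack 24); stone 83/83 (tight); crew 96/96 (tight).
Since equipment is not tight, its dual is 0.
Dual feasibility on the basic columns requires 1·y_stone + 3·y_crew = 9.5, 6·y_stone + 1·y_crew = 23.
This yields shadow prices y_stone = 3.5, y_crew = 2.
Shadow price of crew = 2.

2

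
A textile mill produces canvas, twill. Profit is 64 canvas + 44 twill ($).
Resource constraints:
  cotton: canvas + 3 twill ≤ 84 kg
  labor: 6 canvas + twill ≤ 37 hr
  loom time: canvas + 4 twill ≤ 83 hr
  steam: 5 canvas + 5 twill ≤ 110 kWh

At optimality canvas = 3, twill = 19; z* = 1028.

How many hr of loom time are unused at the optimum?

loom time used = 1·3 + 4·19 = 79; slack = 83 − 79 = 4.

4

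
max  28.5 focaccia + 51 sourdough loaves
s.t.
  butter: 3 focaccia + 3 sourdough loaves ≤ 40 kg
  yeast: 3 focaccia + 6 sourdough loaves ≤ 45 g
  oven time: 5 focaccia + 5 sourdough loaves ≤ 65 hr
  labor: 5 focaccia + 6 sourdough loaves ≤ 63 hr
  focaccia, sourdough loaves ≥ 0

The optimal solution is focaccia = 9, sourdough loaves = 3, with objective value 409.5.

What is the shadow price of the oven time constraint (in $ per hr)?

0

At the optimum: butter uses 36 of 40 (slack = 4); yeast uses 45 of 45 (binding); oven time uses 60 of 65 (slack = 5); labor uses 63 of 63 (binding).
By complementary slackness, y = 0 for the non-binding constraints.
Dual feasibility on the basic columns requires 3·y_yeast + 5·y_labor = 28.5, 6·y_yeast + 6·y_labor = 51.
This yields shadow prices y_yeast = 7, y_labor = 1.5.
Shadow price of oven time = 0.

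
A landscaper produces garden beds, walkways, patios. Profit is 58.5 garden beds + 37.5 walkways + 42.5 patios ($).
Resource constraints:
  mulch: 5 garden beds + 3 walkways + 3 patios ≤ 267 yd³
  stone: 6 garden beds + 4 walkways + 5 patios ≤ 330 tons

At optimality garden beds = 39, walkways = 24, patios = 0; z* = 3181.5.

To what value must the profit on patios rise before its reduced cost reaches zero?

43.5

Check each constraint at x*: mulch 267/267 (tight); stone 330/330 (tight).
From A_Bᵀ y = c: 5·y_mulch + 6·y_stone = 58.5; 3·y_mulch + 4·y_stone = 37.5.
Solving: y_mulch = 4.5, y_stone = 6.
patios enters the basis when its profit ≥ yᵀa₃ = 4.5·3 + 6·5 = 43.5.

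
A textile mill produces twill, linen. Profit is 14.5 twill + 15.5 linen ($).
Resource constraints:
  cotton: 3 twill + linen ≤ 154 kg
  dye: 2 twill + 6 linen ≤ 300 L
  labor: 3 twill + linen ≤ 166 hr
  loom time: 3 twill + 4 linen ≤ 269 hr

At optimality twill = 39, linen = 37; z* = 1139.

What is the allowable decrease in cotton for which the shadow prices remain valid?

104

Binding constraints: cotton, dye. The basis is B = [[3,1],[2,6]] with det 16.
Per unit decrease in cotton, x* moves by d = (-0.375, 0.125).
The basis stays optimal until twill reaches 0; allowable decrease = 104 kg.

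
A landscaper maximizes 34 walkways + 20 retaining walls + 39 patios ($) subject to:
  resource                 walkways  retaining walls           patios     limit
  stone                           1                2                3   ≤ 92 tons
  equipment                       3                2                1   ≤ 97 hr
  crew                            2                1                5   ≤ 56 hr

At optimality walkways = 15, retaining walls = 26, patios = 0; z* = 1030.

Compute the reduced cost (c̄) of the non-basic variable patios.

Check each constraint at x*: stone 67/92 (slack 25); equipment 97/97 (tight); crew 56/56 (tight).
By complementary slackness, y = 0 for the non-binding constraint.
The binding rows give the dual system: 3·y_equipment + 2·y_crew = 34 and 2·y_equipment + 1·y_crew = 20.
This yields shadow prices y_equipment = 6, y_crew = 8.
Reduced cost of patios: c₃ − yᵀa₃ = 39 − (6·1 + 8·5) = 39 − 46 = -7.

-7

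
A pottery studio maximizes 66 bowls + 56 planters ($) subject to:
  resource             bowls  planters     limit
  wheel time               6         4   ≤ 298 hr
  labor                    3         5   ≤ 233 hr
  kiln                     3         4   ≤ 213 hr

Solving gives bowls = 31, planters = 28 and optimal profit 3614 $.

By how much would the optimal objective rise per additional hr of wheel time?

9

At the optimum: wheel time uses 298 of 298 (binding); labor uses 233 of 233 (binding); kiln uses 205 of 213 (slack = 8).
By complementary slackness, y = 0 for the non-binding constraint.
The binding rows give the dual system: 6·y_wheel time + 3·y_labor = 66 and 4·y_wheel time + 5·y_labor = 56.
Solving: y_wheel time = 9, y_labor = 4.
Shadow price of wheel time = 9.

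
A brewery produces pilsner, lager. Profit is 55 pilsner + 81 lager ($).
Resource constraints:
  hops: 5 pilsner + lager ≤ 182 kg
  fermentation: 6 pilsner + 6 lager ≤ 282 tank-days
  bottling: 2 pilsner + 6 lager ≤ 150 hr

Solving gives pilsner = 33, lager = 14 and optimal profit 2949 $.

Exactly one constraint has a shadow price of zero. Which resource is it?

hops

hops: 179/182 (slack 3)
fermentation: 282/282 (binding)
bottling: 150/150 (binding)
By complementary slackness, a constraint with positive slack has shadow price 0 → hops.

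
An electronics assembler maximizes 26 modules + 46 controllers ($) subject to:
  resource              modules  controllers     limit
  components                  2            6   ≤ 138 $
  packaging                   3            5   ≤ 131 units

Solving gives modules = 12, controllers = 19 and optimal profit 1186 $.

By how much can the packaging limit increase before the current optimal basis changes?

Binding constraints: components, packaging. The basis is B = [[2,6],[3,5]] with det -8.
Per unit increase in packaging, x* moves by d = (0.75, -0.25).
The basis stays optimal until controllers reaches 0; allowable increase = 76 units.

76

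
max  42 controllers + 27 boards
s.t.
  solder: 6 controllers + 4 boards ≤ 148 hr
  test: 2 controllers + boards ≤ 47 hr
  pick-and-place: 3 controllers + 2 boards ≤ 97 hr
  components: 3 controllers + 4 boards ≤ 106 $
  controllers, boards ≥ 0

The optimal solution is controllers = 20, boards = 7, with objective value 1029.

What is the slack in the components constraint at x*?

components used = 3·20 + 4·7 = 88; slack = 106 − 88 = 18.

18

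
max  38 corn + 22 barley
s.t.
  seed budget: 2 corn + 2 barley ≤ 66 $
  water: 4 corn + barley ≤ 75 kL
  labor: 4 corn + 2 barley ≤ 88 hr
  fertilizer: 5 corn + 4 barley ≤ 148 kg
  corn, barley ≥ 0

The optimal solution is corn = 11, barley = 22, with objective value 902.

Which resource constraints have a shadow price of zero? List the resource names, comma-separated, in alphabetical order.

fertilizer, water

seed budget: 66/66 (binding)
water: 66/75 (slack 9)
labor: 88/88 (binding)
fertilizer: 143/148 (slack 5)
By complementary slackness, a constraint with positive slack has shadow price 0 → fertilizer, water.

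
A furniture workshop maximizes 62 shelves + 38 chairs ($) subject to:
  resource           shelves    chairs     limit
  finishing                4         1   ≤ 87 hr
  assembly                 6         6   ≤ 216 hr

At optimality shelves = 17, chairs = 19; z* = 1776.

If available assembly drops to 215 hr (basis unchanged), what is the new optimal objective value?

1771

Both finishing and assembly are binding at x*.
The binding rows give the dual system: 4·y_finishing + 6·y_assembly = 62 and 1·y_finishing + 6·y_assembly = 38.
Solving: y_finishing = 8, y_assembly = 5.
Δz = y_assembly·Δb = 5 × (-1) = -5, so new z* = 1776 − 5 = 1771.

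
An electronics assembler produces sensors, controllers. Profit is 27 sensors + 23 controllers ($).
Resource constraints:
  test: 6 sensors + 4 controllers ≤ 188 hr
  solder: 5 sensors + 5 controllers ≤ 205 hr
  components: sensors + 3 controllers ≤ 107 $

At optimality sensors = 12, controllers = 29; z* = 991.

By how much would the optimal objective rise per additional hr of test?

Check each constraint at x*: test 188/188 (tight); solder 205/205 (tight); components 99/107 (slack 8).
Since components is not tight, its dual is 0.
From A_Bᵀ y = c: 6·y_test + 5·y_solder = 27; 4·y_test + 5·y_solder = 23.
This yields shadow prices y_test = 2, y_solder = 3.
Shadow price of test = 2.

2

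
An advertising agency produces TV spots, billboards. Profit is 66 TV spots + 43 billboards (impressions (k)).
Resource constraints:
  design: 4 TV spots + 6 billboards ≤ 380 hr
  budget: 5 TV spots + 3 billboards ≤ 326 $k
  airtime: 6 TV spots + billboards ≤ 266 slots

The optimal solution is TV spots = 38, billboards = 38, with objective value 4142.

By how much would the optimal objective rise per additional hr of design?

Binding: design and airtime. Non-binding: budget (22 unused).
By complementary slackness, y = 0 for the non-binding constraint.
Dual feasibility on the basic columns requires 4·y_design + 6·y_airtime = 66, 6·y_design + 1·y_airtime = 43.
Solving: y_design = 6, y_airtime = 7.
Shadow price of design = 6.

6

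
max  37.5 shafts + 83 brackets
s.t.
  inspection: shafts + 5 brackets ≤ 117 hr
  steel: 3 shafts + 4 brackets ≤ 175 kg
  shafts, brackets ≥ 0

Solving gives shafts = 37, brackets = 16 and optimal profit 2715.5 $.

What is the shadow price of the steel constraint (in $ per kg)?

Both inspection and steel are binding at x*.
Dual feasibility on the basic columns requires 1·y_inspection + 3·y_steel = 37.5, 5·y_inspection + 4·y_steel = 83.
→ y_inspection = 9 and y_steel = 9.5.
Shadow price of steel = 9.5.

9.5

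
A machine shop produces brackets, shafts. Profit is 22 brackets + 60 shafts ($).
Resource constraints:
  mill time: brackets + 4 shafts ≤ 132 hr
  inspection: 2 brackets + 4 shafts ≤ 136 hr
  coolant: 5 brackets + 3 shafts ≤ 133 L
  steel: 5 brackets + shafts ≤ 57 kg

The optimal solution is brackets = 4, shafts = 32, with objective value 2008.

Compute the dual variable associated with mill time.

8

Binding: mill time and inspection. Non-binding: coolant (17 unused), steel (5 unused).
Since coolant, steel are not tight, their duals are 0.
Dual feasibility on the basic columns requires 1·y_mill time + 2·y_inspection = 22, 4·y_mill time + 4·y_inspection = 60.
Solving: y_mill time = 8, y_inspection = 7.
Shadow price of mill time = 8.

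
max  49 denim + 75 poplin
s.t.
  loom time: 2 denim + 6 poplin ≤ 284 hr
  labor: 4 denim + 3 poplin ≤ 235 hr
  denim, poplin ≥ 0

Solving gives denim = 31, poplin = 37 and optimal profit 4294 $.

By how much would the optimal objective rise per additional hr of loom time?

8.5

Both loom time and labor are binding at x*.
The binding rows give the dual system: 2·y_loom time + 4·y_labor = 49 and 6·y_loom time + 3·y_labor = 75.
This yields shadow prices y_loom time = 8.5, y_labor = 8.
Shadow price of loom time = 8.5.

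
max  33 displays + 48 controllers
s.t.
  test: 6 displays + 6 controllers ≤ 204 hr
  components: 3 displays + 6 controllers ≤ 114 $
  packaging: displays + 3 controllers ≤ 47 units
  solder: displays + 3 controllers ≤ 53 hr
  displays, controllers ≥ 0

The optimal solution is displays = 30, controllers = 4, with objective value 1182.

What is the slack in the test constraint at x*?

0

test used = 6·30 + 6·4 = 204; slack = 204 − 204 = 0.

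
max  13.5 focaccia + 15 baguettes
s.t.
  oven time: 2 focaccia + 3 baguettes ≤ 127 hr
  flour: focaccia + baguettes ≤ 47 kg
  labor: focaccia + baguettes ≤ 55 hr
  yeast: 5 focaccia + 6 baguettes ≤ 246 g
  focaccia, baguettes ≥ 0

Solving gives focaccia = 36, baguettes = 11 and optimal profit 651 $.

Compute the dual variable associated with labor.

Binding: flour and yeast. Non-binding: oven time (22 unused), labor (8 unused).
By complementary slackness, y = 0 for the non-binding constraints.
Dual feasibility on the basic columns requires 1·y_flour + 5·y_yeast = 13.5, 1·y_flour + 6·y_yeast = 15.
This yields shadow prices y_flour = 6, y_yeast = 1.5.
Shadow price of labor = 0.

0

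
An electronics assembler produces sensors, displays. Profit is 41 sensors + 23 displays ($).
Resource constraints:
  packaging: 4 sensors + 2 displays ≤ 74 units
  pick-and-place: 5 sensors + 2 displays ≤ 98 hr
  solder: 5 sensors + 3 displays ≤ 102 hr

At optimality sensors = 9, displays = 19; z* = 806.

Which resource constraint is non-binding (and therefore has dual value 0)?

packaging: 74/74 (binding)
pick-and-place: 83/98 (slack 15)
solder: 102/102 (binding)
By complementary slackness, a constraint with positive slack has shadow price 0 → pick-and-place.

pick-and-place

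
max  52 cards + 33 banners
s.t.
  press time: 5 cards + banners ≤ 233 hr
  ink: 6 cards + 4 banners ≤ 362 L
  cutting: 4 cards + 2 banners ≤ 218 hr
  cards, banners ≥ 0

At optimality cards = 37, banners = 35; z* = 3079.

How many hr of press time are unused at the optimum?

13

press time used = 5·37 + 1·35 = 220; slack = 233 − 220 = 13.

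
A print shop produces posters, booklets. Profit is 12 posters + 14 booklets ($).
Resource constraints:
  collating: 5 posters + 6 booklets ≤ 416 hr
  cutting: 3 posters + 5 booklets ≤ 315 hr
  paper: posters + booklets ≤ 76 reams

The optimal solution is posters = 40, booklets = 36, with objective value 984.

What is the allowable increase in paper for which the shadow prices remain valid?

Binding constraints: collating, paper. The basis is B = [[5,6],[1,1]] with det -1.
Per unit increase in paper, x* moves by d = (6, -5).
The basis stays optimal until booklets reaches 0; allowable increase = 7.2 reams.

7.2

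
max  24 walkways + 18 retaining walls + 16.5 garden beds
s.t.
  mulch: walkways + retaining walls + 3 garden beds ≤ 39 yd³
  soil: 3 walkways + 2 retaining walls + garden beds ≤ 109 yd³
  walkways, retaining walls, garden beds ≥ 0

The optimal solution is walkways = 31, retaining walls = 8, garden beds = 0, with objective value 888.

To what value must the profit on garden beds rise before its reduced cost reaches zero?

24

At the optimum: mulch uses 39 of 39 (binding); soil uses 109 of 109 (binding).
The binding rows give the dual system: 1·y_mulch + 3·y_soil = 24 and 1·y_mulch + 2·y_soil = 18.
This yields shadow prices y_mulch = 6, y_soil = 6.
garden beds enters the basis when its profit ≥ yᵀa₃ = 6·3 + 6·1 = 24.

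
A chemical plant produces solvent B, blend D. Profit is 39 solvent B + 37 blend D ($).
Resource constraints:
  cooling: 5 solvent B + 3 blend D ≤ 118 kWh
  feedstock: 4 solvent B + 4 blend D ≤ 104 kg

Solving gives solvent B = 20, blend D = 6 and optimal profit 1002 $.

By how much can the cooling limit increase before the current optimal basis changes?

12

Binding constraints: cooling, feedstock. The basis is B = [[5,3],[4,4]] with det 8.
Per unit increase in cooling, x* moves by d = (0.5, -0.5).
The basis stays optimal until blend D reaches 0; allowable increase = 12 kWh.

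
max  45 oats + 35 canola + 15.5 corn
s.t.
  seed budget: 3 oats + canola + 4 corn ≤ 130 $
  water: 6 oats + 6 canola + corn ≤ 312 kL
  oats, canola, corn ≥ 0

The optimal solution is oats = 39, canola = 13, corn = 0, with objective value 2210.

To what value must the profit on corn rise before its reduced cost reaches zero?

At the optimum: seed budget uses 130 of 130 (binding); water uses 312 of 312 (binding).
The binding rows give the dual system: 3·y_seed budget + 6·y_water = 45 and 1·y_seed budget + 6·y_water = 35.
Solving: y_seed budget = 5, y_water = 5.
corn enters the basis when its profit ≥ yᵀa₃ = 5·4 + 5·1 = 25.

25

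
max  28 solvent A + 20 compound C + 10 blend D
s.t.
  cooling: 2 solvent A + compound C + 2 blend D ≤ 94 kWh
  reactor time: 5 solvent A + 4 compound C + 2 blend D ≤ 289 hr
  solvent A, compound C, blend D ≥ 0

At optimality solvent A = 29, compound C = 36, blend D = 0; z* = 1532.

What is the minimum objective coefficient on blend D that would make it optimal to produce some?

Both cooling and reactor time are binding at x*.
The binding rows give the dual system: 2·y_cooling + 5·y_reactor time = 28 and 1·y_cooling + 4·y_reactor time = 20.
Solving: y_cooling = 4, y_reactor time = 4.
blend D enters the basis when its profit ≥ yᵀa₃ = 4·2 + 4·2 = 16.

16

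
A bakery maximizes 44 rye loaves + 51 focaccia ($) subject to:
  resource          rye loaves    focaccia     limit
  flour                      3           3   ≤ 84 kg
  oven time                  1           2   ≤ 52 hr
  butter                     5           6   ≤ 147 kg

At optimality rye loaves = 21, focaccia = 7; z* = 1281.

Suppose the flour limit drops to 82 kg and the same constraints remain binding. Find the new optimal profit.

Binding: flour and butter. Non-binding: oven time (17 unused).
Since oven time is not tight, its dual is 0.
The binding rows give the dual system: 3·y_flour + 5·y_butter = 44 and 3·y_flour + 6·y_butter = 51.
Solving: y_flour = 3, y_butter = 7.
Δz = y_flour·Δb = 3 × (-2) = -6, so new z* = 1281 − 6 = 1275.

1275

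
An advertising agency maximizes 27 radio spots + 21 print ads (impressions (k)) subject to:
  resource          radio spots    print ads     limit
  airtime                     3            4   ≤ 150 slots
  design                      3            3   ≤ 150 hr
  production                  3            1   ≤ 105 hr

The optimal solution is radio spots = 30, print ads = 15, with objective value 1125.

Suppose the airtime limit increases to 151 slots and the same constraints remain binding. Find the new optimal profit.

Check each constraint at x*: airtime 150/150 (tight); design 135/150 (slack 15); production 105/105 (tight).
By complementary slackness, y = 0 for the non-binding constraint.
From A_Bᵀ y = c: 3·y_airtime + 3·y_production = 27; 4·y_airtime + 1·y_production = 21.
→ y_airtime = 4 and y_production = 5.
Δz = y_airtime·Δb = 4 × (1) = 4, so new z* = 1125 + 4 = 1129.

1129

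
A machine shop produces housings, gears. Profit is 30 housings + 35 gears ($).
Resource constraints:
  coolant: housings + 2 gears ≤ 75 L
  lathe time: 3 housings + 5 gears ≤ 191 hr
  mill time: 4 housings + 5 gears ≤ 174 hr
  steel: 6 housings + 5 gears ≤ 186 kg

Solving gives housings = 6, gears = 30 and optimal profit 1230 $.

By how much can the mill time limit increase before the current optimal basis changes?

12

Binding constraints: mill time, steel. The basis is B = [[4,5],[6,5]] with det -10.
Per unit increase in mill time, x* moves by d = (-0.5, 0.6).
The basis stays optimal until housings reaches 0; allowable increase = 12 hr.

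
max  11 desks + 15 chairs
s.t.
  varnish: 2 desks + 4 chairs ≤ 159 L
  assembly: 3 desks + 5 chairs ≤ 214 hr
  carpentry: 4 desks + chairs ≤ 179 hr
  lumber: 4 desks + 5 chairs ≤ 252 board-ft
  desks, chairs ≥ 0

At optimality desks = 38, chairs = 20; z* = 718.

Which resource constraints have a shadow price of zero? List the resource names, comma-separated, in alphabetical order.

varnish: 156/159 (slack 3)
assembly: 214/214 (binding)
carpentry: 172/179 (slack 7)
lumber: 252/252 (binding)
By complementary slackness, a constraint with positive slack has shadow price 0 → carpentry, varnish.

carpentry, varnish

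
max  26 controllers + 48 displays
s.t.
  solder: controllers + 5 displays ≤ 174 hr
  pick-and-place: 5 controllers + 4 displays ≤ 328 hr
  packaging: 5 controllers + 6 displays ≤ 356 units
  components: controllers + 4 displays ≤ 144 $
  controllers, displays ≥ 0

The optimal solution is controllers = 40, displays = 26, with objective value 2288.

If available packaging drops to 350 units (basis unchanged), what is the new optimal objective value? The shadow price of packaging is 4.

Δb = -6, so new z* = 2288 + (4)·(-6) = 2288 − 24 = 2264.

2264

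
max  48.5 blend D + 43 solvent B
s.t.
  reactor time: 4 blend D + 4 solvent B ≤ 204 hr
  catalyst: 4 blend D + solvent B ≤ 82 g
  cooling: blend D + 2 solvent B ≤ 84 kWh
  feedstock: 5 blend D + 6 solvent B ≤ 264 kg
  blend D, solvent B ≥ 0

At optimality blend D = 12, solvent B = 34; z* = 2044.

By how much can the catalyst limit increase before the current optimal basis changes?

95

Binding constraints: catalyst, feedstock. The basis is B = [[4,1],[5,6]] with det 19.
Per unit increase in catalyst, x* moves by d = (0.3158, -0.2632).
The basis stays optimal until reactor time becomes binding; allowable increase = 95 g.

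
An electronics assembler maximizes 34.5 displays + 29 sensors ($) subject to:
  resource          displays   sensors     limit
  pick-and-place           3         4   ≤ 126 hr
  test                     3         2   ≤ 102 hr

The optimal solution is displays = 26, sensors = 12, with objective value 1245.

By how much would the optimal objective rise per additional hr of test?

8.5

At the optimum: pick-and-place uses 126 of 126 (binding); test uses 102 of 102 (binding).
From A_Bᵀ y = c: 3·y_pick-and-place + 3·y_test = 34.5; 4·y_pick-and-place + 2·y_test = 29.
This yields shadow prices y_pick-and-place = 3, y_test = 8.5.
Shadow price of test = 8.5.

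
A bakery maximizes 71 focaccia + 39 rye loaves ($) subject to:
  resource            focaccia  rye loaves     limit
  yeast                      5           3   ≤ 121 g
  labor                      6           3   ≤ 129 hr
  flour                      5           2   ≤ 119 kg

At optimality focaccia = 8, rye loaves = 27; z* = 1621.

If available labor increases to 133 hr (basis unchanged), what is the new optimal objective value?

1645

Binding: yeast and labor. Non-binding: flour (25 unused).
Slack constraints have shadow price 0 (complementary slackness).
The binding rows give the dual system: 5·y_yeast + 6·y_labor = 71 and 3·y_yeast + 3·y_labor = 39.
Solving: y_yeast = 7, y_labor = 6.
Δz = y_labor·Δb = 6 × (4) = 24, so new z* = 1621 + 24 = 1645.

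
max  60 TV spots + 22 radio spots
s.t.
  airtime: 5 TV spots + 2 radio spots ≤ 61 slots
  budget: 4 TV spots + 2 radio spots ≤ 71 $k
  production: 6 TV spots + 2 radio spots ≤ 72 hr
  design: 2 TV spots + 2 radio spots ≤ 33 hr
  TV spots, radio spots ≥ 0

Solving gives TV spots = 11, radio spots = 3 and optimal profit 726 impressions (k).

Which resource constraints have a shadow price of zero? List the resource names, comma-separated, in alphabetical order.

budget, design

airtime: 61/61 (binding)
budget: 50/71 (slack 21)
production: 72/72 (binding)
design: 28/33 (slack 5)
By complementary slackness, a constraint with positive slack has shadow price 0 → budget, design.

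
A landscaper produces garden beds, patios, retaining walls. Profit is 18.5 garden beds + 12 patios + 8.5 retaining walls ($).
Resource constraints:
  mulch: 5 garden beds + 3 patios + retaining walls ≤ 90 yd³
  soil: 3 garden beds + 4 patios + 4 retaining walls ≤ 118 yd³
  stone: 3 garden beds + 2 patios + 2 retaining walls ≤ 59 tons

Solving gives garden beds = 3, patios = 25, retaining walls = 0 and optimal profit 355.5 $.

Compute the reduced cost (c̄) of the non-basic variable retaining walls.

-1.5

Check each constraint at x*: mulch 90/90 (tight); soil 109/118 (slack 9); stone 59/59 (tight).
Since soil is not tight, its dual is 0.
Dual feasibility on the basic columns requires 5·y_mulch + 3·y_stone = 18.5, 3·y_mulch + 2·y_stone = 12.
→ y_mulch = 1 and y_stone = 4.5.
Reduced cost of retaining walls: c₃ − yᵀa₃ = 8.5 − (1·1 + 4.5·2) = 8.5 − 10 = -1.5.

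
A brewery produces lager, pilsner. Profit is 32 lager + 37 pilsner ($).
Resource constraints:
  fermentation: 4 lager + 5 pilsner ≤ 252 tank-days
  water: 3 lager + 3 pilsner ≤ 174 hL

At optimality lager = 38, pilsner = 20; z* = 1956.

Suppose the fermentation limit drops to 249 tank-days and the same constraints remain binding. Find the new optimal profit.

1941

Check each constraint at x*: fermentation 252/252 (tight); water 174/174 (tight).
The binding rows give the dual system: 4·y_fermentation + 3·y_water = 32 and 5·y_fermentation + 3·y_water = 37.
This yields shadow prices y_fermentation = 5, y_water = 4.
Δz = y_fermentation·Δb = 5 × (-3) = -15, so new z* = 1956 − 15 = 1941.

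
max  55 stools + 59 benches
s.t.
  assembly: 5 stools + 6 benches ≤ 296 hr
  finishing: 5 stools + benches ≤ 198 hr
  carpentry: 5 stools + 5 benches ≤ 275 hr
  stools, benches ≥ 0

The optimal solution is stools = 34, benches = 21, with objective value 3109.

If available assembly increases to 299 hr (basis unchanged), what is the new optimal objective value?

3121

At the optimum: assembly uses 296 of 296 (binding); finishing uses 191 of 198 (slack = 7); carpentry uses 275 of 275 (binding).
Since finishing is not tight, its dual is 0.
From A_Bᵀ y = c: 5·y_assembly + 5·y_carpentry = 55; 6·y_assembly + 5·y_carpentry = 59.
This yields shadow prices y_assembly = 4, y_carpentry = 7.
Δz = y_assembly·Δb = 4 × (3) = 12, so new z* = 3109 + 12 = 3121.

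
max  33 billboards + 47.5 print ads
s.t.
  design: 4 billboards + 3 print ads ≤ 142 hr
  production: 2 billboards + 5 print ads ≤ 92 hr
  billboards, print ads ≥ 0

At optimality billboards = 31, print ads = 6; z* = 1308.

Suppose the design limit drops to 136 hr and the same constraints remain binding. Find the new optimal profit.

1278

Both design and production are binding at x*.
The binding rows give the dual system: 4·y_design + 2·y_production = 33 and 3·y_design + 5·y_production = 47.5.
This yields shadow prices y_design = 5, y_production = 6.5.
Δz = y_design·Δb = 5 × (-6) = -30, so new z* = 1308 − 30 = 1278.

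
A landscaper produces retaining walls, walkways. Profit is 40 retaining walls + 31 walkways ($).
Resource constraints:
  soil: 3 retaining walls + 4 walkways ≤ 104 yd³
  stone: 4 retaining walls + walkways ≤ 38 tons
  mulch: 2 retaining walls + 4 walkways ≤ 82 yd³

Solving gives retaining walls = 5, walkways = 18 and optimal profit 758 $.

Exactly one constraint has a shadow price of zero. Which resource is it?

soil: 87/104 (slack 17)
stone: 38/38 (binding)
mulch: 82/82 (binding)
By complementary slackness, a constraint with positive slack has shadow price 0 → soil.

soil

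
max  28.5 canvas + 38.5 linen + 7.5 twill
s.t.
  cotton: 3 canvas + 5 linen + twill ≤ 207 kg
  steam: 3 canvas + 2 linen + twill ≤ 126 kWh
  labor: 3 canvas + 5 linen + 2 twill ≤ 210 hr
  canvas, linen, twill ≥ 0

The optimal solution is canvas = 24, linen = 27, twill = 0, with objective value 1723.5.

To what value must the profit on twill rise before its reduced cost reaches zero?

Check each constraint at x*: cotton 207/207 (tight); steam 126/126 (tight); labor 207/210 (slack 3).
Since labor is not tight, its dual is 0.
Dual feasibility on the basic columns requires 3·y_cotton + 3·y_steam = 28.5, 5·y_cotton + 2·y_steam = 38.5.
→ y_cotton = 6.5 and y_steam = 3.
twill enters the basis when its profit ≥ yᵀa₃ = 6.5·1 + 3·1 = 9.5.

9.5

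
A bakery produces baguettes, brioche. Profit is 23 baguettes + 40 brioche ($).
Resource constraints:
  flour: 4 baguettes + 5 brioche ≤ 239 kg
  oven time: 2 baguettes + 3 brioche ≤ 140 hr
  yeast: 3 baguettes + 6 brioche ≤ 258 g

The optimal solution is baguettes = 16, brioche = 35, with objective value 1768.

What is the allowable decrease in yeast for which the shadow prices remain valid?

Binding constraints: flour, yeast. The basis is B = [[4,5],[3,6]] with det 9.
Per unit decrease in yeast, x* moves by d = (0.5556, -0.4444).
The basis stays optimal until brioche reaches 0; allowable decrease = 78.75 g.

78.75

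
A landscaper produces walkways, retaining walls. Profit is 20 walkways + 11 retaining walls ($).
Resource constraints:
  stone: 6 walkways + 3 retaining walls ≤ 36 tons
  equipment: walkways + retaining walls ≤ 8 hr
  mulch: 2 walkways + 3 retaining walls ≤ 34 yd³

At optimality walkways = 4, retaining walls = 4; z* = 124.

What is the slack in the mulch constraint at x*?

14

mulch used = 2·4 + 3·4 = 20; slack = 34 − 20 = 14.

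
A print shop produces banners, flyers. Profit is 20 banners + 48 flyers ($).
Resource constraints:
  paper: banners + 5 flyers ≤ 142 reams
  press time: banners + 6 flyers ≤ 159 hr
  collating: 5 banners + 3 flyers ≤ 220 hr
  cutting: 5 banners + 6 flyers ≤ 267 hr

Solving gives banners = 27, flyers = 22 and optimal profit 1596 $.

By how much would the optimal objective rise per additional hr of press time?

5

At the optimum: paper uses 137 of 142 (slack = 5); press time uses 159 of 159 (binding); collating uses 201 of 220 (slack = 19); cutting uses 267 of 267 (binding).
By complementary slackness, y = 0 for the non-binding constraints.
The binding rows give the dual system: 1·y_press time + 5·y_cutting = 20 and 6·y_press time + 6·y_cutting = 48.
This yields shadow prices y_press time = 5, y_cutting = 3.
Shadow price of press time = 5.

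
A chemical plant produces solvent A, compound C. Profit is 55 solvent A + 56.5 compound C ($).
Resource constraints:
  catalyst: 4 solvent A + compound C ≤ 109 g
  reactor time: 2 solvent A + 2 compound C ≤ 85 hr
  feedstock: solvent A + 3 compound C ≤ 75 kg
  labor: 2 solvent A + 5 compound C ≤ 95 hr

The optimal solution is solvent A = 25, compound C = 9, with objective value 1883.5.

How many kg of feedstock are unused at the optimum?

feedstock used = 1·25 + 3·9 = 52; slack = 75 − 52 = 23.

23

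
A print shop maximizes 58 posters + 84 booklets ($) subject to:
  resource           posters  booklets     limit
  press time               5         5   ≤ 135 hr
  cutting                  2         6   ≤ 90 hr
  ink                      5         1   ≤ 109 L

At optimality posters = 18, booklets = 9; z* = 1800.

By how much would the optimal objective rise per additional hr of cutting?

Check each constraint at x*: press time 135/135 (tight); cutting 90/90 (tight); ink 99/109 (slack 10).
By complementary slackness, y = 0 for the non-binding constraint.
From A_Bᵀ y = c: 5·y_press time + 2·y_cutting = 58; 5·y_press time + 6·y_cutting = 84.
→ y_press time = 9 and y_cutting = 6.5.
Shadow price of cutting = 6.5.

6.5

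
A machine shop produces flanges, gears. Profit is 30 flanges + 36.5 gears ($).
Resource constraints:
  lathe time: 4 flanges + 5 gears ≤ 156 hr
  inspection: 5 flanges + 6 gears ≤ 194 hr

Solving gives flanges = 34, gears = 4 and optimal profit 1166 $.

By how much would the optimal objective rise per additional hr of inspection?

At the optimum: lathe time uses 156 of 156 (binding); inspection uses 194 of 194 (binding).
From A_Bᵀ y = c: 4·y_lathe time + 5·y_inspection = 30; 5·y_lathe time + 6·y_inspection = 36.5.
This yields shadow prices y_lathe time = 2.5, y_inspection = 4.
Shadow price of inspection = 4.

4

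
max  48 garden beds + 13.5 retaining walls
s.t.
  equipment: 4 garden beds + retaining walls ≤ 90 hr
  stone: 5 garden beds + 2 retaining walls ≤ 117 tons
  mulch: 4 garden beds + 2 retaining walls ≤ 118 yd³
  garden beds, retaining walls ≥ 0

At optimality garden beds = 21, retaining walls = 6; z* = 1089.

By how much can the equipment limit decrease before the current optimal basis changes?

31.5

Binding constraints: equipment, stone. The basis is B = [[4,1],[5,2]] with det 3.
Per unit decrease in equipment, x* moves by d = (-0.6667, 1.6667).
The basis stays optimal until garden beds reaches 0; allowable decrease = 31.5 hr.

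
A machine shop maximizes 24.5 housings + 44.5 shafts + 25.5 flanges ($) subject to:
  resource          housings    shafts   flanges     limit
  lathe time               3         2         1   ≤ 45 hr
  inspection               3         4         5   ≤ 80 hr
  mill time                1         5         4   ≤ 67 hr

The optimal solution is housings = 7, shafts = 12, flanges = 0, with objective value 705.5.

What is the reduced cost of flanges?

Check each constraint at x*: lathe time 45/45 (tight); inspection 69/80 (slack 11); mill time 67/67 (tight).
By complementary slackness, y = 0 for the non-binding constraint.
From A_Bᵀ y = c: 3·y_lathe time + 1·y_mill time = 24.5; 2·y_lathe time + 5·y_mill time = 44.5.
This yields shadow prices y_lathe time = 6, y_mill time = 6.5.
Reduced cost of flanges: c₃ − yᵀa₃ = 25.5 − (6·1 + 6.5·4) = 25.5 − 32 = -6.5.

-6.5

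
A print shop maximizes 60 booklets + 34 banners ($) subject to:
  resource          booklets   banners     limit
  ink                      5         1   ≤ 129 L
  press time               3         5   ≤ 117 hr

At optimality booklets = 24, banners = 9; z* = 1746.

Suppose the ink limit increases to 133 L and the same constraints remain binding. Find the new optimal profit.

1782

At the optimum: ink uses 129 of 129 (binding); press time uses 117 of 117 (binding).
Dual feasibility on the basic columns requires 5·y_ink + 3·y_press time = 60, 1·y_ink + 5·y_press time = 34.
→ y_ink = 9 and y_press time = 5.
Δz = y_ink·Δb = 9 × (4) = 36, so new z* = 1746 + 36 = 1782.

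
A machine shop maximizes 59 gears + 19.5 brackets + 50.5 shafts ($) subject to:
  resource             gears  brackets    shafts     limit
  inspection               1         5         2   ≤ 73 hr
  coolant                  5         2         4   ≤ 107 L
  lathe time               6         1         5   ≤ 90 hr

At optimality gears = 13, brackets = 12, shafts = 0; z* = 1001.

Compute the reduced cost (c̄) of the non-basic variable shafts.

Binding: inspection and lathe time. Non-binding: coolant (18 unused).
By complementary slackness, y = 0 for the non-binding constraint.
Dual feasibility on the basic columns requires 1·y_inspection + 6·y_lathe time = 59, 5·y_inspection + 1·y_lathe time = 19.5.
This yields shadow prices y_inspection = 2, y_lathe time = 9.5.
Reduced cost of shafts: c₃ − yᵀa₃ = 50.5 − (2·2 + 9.5·5) = 50.5 − 51.5 = -1.

-1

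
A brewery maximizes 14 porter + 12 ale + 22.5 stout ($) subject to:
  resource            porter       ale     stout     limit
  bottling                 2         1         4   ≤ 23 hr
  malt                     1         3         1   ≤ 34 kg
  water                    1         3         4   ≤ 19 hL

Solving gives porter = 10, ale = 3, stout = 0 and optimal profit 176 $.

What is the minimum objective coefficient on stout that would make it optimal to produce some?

32

Check each constraint at x*: bottling 23/23 (tight); malt 19/34 (slack 15); water 19/19 (tight).
Since malt is not tight, its dual is 0.
Dual feasibility on the basic columns requires 2·y_bottling + 1·y_water = 14, 1·y_bottling + 3·y_water = 12.
Solving: y_bottling = 6, y_water = 2.
stout enters the basis when its profit ≥ yᵀa₃ = 6·4 + 2·4 = 32.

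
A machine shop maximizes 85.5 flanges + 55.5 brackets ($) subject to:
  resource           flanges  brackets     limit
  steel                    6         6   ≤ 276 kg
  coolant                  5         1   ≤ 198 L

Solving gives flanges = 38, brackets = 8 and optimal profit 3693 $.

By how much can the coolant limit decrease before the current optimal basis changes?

Binding constraints: steel, coolant. The basis is B = [[6,6],[5,1]] with det -24.
Per unit decrease in coolant, x* moves by d = (-0.25, 0.25).
The basis stays optimal until flanges reaches 0; allowable decrease = 152 L.

152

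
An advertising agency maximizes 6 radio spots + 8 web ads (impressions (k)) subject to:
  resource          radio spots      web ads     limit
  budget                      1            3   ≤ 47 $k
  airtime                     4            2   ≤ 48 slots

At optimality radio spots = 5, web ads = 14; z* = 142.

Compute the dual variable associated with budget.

Check each constraint at x*: budget 47/47 (tight); airtime 48/48 (tight).
From A_Bᵀ y = c: 1·y_budget + 4·y_airtime = 6; 3·y_budget + 2·y_airtime = 8.
→ y_budget = 2 and y_airtime = 1.
Shadow price of budget = 2.

2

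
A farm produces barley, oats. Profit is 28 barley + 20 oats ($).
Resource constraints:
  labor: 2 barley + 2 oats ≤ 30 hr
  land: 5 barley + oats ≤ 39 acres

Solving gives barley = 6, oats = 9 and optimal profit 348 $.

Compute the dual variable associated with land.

At the optimum: labor uses 30 of 30 (binding); land uses 39 of 39 (binding).
From A_Bᵀ y = c: 2·y_labor + 5·y_land = 28; 2·y_labor + 1·y_land = 20.
Solving: y_labor = 9, y_land = 2.
Shadow price of land = 2.

2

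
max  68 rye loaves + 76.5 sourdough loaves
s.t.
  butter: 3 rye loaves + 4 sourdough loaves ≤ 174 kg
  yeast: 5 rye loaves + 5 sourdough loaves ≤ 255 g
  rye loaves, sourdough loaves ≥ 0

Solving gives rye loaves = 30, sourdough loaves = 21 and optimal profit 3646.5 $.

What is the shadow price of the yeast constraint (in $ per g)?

8.5

Both butter and yeast are binding at x*.
Dual feasibility on the basic columns requires 3·y_butter + 5·y_yeast = 68, 4·y_butter + 5·y_yeast = 76.5.
This yields shadow prices y_butter = 8.5, y_yeast = 8.5.
Shadow price of yeast = 8.5.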